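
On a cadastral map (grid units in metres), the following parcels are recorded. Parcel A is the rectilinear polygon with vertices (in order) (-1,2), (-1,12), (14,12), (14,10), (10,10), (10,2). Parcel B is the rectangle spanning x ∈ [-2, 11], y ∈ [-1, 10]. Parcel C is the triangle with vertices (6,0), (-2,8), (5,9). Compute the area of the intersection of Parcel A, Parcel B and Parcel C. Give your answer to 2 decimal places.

29.65

The intersection is the polygon with vertices (4,2), (-1,7), (-1,8.143), (5,9), (5.778,2).
By the shoelace formula its area is 29.65.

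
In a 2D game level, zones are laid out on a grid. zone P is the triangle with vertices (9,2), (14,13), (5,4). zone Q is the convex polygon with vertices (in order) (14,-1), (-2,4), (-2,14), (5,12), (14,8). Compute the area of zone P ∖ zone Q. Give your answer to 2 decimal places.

|zone P| = 27, |zone P∩zone Q| = 23.073.
|zone P ∖ zone Q| = |zone P| − |zone P∩zone Q| = 27 − 23.073 = 3.93.

3.93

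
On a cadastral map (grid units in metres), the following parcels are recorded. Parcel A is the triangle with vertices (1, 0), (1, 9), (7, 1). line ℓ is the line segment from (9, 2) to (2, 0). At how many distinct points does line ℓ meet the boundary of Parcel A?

2

The segment meets the boundary at (6.735,1.353), (3.4,0.4).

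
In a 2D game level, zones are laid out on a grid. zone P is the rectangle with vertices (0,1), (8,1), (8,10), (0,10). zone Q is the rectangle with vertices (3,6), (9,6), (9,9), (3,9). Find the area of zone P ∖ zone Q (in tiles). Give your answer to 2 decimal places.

57.00

|zone P∩zone Q|: x∈[3,8], y∈[6,9] → 5·3 = 15.
|zone P| = 72.
|zone P ∖ zone Q| = |zone P| − |zone P∩zone Q| = 72 − 15 = 57.00.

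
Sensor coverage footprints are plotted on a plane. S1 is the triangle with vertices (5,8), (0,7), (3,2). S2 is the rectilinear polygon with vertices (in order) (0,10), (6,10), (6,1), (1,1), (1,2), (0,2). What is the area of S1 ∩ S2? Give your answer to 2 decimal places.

14.00

The intersection is the polygon with vertices (5,8), (3,2), (0,7).
By the shoelace formula its area is 14.00.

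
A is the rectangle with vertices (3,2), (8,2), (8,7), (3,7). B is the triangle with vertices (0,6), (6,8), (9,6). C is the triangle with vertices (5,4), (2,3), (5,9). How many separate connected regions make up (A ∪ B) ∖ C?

2

(A ∪ B) ∖ C splits into 2 disjoint pieces (area 20.25, area 2.7).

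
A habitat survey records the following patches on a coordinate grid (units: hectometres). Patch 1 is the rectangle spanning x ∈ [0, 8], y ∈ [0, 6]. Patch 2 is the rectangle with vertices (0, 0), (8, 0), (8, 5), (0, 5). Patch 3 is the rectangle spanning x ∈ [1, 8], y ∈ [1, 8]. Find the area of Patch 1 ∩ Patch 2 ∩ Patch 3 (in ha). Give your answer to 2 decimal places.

28.00

The intersection is the polygon with vertices (8,5), (8,1), (1,1), (1,5).
By the shoelace formula its area is 28.00.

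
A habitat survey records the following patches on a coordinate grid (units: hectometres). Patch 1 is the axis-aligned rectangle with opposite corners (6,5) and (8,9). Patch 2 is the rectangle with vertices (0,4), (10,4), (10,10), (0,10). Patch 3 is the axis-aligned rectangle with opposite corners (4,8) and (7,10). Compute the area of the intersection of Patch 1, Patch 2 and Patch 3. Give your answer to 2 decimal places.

The intersection is the polygon with vertices (6,9), (7,9), (7,8), (6,8).
By the shoelace formula its area is 1.00.

1.00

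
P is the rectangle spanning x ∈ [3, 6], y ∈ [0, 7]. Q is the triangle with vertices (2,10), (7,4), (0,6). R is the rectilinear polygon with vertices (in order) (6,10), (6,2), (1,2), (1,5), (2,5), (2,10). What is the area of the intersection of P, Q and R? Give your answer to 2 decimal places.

5.51

The intersection is the polygon with vertices (3,5.143), (3,7), (4.5,7), (6,5.2), (6,4.286).
By the shoelace formula its area is 5.51.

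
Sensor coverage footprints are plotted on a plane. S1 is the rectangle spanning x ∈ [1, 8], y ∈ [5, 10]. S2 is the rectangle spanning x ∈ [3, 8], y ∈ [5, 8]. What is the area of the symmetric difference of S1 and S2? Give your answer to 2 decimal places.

|S1∩S2|: x∈[3,8], y∈[5,8] → 5·3 = 15.
|S1 △ S2| = |S1| + |S2| − 2·|S1∩S2| = 35 + 15 − 30 = 20.00.

20.00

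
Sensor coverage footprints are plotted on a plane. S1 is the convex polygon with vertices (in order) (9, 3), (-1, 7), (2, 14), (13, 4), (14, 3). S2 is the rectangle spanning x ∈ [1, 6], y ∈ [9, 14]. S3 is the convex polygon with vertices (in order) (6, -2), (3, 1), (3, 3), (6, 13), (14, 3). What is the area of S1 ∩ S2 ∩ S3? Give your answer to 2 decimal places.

The intersection is the polygon with vertices (6,10.364), (6,9), (4.8,9), (5.379,10.929).
By the shoelace formula its area is 1.58.

1.58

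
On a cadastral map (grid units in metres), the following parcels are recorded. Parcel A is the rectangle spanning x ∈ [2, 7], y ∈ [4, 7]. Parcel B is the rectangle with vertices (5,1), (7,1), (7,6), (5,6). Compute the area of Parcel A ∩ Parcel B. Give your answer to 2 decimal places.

|Parcel A∩Parcel B|: x∈[5,7], y∈[4,6] → 2·2 = 4.

4.00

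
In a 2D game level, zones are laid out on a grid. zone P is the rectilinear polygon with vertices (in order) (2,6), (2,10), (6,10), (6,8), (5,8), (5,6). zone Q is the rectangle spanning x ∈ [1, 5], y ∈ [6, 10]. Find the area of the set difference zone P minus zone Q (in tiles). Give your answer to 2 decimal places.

2.00

|zone P| = 14, |zone P∩zone Q| = 12.
|zone P ∖ zone Q| = |zone P| − |zone P∩zone Q| = 14 − 12 = 2.00.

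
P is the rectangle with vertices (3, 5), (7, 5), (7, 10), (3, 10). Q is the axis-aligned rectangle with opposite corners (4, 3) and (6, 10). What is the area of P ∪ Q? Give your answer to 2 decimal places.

24.00

By inclusion–exclusion:
Individual areas: |P| = 20, |Q| = 14.
|P∩Q|: x∈[4,6], y∈[5,10] → 2·5 = 10.
|P ∪ Q| = 34 − 10 = 24.00.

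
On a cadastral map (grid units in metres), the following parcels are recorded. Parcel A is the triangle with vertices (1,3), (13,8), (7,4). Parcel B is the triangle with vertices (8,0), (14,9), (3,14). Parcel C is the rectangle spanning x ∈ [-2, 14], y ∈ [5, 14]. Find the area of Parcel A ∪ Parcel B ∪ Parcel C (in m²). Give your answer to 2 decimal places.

160.38

By inclusion–exclusion:
Individual areas: |Parcel A| = 9, |Parcel B| = 64.5, |Parcel C| = 144.
|Parcel A∩Parcel B| = 5.3905.
|Parcel A∩Parcel C| = 4.05.
|Parcel B∩Parcel C| = 51.7024.
|Parcel A∩Parcel B∩Parcel C| = 4.0189.
|Parcel A ∪ Parcel B ∪ Parcel C| = 217.5 − 61.1428 + 4.0189 = 160.38.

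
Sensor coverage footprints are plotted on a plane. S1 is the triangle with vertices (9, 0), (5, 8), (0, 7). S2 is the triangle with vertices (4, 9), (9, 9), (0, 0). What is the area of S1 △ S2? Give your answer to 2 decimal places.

|S1| = 22, |S2| = 22.5, |S1∩S2| = 8.8593.
|S1 △ S2| = |S1| + |S2| − 2·|S1∩S2| = 22 + 22.5 − 17.7185 = 26.78.

26.78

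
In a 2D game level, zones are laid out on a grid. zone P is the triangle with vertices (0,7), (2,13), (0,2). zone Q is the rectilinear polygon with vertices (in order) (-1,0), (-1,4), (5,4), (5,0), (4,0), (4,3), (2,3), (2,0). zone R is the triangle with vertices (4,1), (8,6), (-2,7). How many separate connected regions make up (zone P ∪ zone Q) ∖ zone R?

(zone P ∪ zone Q) ∖ zone R splits into 3 disjoint pieces (area 2.9429, area 11.8287, area 1.625).

3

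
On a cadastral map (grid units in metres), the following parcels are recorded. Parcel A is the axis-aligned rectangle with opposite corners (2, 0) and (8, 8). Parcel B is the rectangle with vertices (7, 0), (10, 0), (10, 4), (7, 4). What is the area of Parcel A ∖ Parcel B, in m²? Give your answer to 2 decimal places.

|Parcel A∩Parcel B|: x∈[7,8], y∈[0,4] → 1·4 = 4.
|Parcel A| = 48.
|Parcel A ∖ Parcel B| = |Parcel A| − |Parcel A∩Parcel B| = 48 − 4 = 44.00.

44.00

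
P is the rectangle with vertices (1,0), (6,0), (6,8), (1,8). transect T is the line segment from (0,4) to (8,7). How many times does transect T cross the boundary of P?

The segment meets the boundary at (6,6.25), (1,4.375).

2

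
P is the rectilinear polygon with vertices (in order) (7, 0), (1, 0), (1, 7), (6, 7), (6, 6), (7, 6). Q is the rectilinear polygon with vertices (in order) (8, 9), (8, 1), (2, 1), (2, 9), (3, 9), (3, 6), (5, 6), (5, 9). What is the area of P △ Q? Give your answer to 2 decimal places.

|P| = 41, |Q| = 42, |P∩Q| = 27.
|P △ Q| = |P| + |Q| − 2·|P∩Q| = 41 + 42 − 54 = 29.00.

29.00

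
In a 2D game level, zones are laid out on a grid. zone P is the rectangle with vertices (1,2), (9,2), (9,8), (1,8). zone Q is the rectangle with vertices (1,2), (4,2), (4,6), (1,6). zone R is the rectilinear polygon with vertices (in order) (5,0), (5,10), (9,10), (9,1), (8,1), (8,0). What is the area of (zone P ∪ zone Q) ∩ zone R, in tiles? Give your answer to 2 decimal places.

The region (zone P ∪ zone Q) ∩ zone R is the polygon with vertices (9,8), (9,2), (5,2), (5,8).
By the shoelace formula its area is 24.00.

24.00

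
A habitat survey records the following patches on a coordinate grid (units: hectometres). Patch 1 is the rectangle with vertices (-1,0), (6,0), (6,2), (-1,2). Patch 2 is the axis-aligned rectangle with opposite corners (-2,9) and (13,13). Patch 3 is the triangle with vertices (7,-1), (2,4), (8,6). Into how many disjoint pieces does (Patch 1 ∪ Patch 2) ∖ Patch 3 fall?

(Patch 1 ∪ Patch 2) ∖ Patch 3 splits into 2 disjoint pieces (area 12, area 60).

2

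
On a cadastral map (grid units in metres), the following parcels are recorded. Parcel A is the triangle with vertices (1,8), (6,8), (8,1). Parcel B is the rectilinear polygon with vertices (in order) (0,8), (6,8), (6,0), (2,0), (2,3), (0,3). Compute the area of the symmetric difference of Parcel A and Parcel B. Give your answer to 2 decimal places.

34.50

|Parcel A| = 17.5, |Parcel B| = 42, |Parcel A∩Parcel B| = 12.5.
|Parcel A △ Parcel B| = |Parcel A| + |Parcel B| − 2·|Parcel A∩Parcel B| = 17.5 + 42 − 25 = 34.50.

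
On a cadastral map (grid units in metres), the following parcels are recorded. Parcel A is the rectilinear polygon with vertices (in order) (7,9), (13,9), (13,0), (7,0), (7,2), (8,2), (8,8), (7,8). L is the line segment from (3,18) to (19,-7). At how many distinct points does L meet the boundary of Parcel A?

2

The segment meets the boundary at (13,2.375), (8.76,9).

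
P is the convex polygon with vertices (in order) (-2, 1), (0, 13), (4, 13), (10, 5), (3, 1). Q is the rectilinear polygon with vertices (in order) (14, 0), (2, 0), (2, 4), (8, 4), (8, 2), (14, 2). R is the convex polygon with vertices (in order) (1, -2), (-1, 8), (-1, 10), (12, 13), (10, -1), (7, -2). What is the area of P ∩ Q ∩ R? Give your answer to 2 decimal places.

The intersection is the polygon with vertices (2,1), (2,4), (8,4), (8,3.857), (3,1).
By the shoelace formula its area is 10.86.

10.86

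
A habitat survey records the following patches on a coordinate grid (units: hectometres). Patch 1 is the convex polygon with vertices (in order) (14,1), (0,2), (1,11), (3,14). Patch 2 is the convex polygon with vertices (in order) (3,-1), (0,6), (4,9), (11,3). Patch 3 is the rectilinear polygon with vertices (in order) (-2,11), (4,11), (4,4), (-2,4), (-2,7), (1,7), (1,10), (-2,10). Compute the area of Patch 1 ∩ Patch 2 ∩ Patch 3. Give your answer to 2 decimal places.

12.88

The intersection is the polygon with vertices (0.353,5.176), (0.485,6.364), (4,9), (4,4), (0.857,4).
By the shoelace formula its area is 12.88.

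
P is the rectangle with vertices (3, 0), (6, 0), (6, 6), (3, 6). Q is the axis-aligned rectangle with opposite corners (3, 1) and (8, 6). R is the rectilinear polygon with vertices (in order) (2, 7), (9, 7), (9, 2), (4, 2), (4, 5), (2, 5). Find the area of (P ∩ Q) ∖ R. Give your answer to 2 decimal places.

6.00

|P ∩ Q| = 15.
|(P ∩ Q) ∩ R| = 9.
|(P ∩ Q) ∖ R| = 15 − 9 = 6.00.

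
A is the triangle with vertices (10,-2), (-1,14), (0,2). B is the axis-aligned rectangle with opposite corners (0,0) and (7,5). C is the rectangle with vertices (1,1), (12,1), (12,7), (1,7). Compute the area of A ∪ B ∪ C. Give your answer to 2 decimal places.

99.75

By inclusion–exclusion:
Individual areas: |A| = 58, |B| = 35, |C| = 66.
|A∩B| = 27.6108.
|A∩C| = 28.8.
|B∩C|: x∈[1,7], y∈[1,5] → 6·4 = 24.
|A∩B∩C| = 21.1608.
|A ∪ B ∪ C| = 159 − 80.4108 + 21.1608 = 99.75.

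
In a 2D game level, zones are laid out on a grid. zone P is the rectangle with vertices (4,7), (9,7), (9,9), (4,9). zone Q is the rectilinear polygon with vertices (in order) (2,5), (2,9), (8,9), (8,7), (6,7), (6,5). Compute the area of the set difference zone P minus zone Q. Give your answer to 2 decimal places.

2.00

|zone P| = 10, |zone P∩zone Q| = 8.
|zone P ∖ zone Q| = |zone P| − |zone P∩zone Q| = 10 − 8 = 2.00.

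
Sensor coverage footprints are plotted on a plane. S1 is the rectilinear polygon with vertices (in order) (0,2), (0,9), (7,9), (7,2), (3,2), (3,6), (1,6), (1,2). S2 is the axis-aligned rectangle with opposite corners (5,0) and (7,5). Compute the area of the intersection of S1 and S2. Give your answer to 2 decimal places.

The intersection is the polygon with vertices (7,2), (5,2), (5,5), (7,5).
By the shoelace formula its area is 6.00.

6.00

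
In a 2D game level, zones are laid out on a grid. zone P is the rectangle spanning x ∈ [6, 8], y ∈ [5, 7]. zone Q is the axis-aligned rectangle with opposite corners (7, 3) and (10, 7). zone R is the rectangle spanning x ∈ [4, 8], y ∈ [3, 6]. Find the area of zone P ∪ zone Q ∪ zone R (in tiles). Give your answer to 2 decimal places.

By inclusion–exclusion:
Individual areas: |zone P| = 4, |zone Q| = 12, |zone R| = 12.
|zone P∩zone Q|: x∈[7,8], y∈[5,7] → 1·2 = 2.
|zone P∩zone R|: x∈[6,8], y∈[5,6] → 2·1 = 2.
|zone Q∩zone R|: x∈[7,8], y∈[3,6] → 1·3 = 3.
|zone P∩zone Q∩zone R| = 1.
|zone P ∪ zone Q ∪ zone R| = 28 − 7 + 1 = 22.00.

22.00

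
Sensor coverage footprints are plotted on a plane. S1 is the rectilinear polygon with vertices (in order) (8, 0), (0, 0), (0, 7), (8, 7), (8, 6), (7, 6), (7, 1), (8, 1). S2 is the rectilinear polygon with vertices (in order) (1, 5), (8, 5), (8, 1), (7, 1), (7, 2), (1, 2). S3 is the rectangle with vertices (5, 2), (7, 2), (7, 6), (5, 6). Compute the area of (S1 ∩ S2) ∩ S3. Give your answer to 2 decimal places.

6.00

The region (S1 ∩ S2) ∩ S3 is the polygon with vertices (5,2), (5,5), (7,5), (7,2).
By the shoelace formula its area is 6.00.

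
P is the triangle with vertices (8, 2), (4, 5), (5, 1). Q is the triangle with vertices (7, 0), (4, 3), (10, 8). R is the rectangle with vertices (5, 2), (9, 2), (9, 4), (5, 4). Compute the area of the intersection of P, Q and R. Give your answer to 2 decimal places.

The intersection is the polygon with vertices (7.75,2), (5,2), (5,2), (5,3.833), (5.2,4), (5.333,4), (7.805,2.146).
By the shoelace formula its area is 3.30.

3.30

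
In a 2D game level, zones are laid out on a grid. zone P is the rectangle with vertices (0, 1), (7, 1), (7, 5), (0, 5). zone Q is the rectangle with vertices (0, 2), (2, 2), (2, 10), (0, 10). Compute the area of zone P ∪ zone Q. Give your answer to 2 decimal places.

By inclusion–exclusion:
Individual areas: |zone P| = 28, |zone Q| = 16.
|zone P∩zone Q|: x∈[0,2], y∈[2,5] → 2·3 = 6.
|zone P ∪ zone Q| = 44 − 6 = 38.00.

38.00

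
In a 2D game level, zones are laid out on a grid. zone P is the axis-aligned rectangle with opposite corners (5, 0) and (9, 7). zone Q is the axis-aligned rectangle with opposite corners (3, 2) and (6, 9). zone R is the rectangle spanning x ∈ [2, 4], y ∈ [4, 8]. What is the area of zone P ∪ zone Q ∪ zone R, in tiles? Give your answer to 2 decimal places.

By inclusion–exclusion:
Individual areas: |zone P| = 28, |zone Q| = 21, |zone R| = 8.
|zone P∩zone Q|: x∈[5,6], y∈[2,7] → 1·5 = 5.
|zone P∩zone R| = 0 (no overlap).
|zone Q∩zone R|: x∈[3,4], y∈[4,8] → 1·4 = 4.
|zone P∩zone Q∩zone R| = 0.
|zone P ∪ zone Q ∪ zone R| = 57 − 9 + 0 = 48.00.

48.00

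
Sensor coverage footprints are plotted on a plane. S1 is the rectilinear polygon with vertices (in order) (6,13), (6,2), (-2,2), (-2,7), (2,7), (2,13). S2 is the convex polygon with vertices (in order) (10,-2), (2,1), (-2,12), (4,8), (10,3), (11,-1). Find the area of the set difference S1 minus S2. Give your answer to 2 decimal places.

33.97

|S1| = 64, |S1∩S2| = 30.0303.
|S1 ∖ S2| = |S1| − |S1∩S2| = 64 − 30.0303 = 33.97.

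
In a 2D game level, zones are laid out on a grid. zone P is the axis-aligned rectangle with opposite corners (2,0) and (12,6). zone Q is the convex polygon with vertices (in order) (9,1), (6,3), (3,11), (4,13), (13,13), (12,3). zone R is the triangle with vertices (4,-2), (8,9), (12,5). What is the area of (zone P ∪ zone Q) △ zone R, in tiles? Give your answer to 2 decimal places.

|zone P ∪ zone Q| = 122.3125.
|(zone P ∪ zone Q) ∩ zone R| = 28.4416.
|(zone P ∪ zone Q) △ zone R| = 122.3125 + 30 − 56.8831 = 95.43.

95.43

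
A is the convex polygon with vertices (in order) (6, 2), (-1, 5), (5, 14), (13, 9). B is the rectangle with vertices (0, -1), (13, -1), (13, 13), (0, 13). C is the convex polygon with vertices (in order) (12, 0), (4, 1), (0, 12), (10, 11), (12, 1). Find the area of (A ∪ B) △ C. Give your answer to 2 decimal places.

|A ∪ B| = 184.0976.
|(A ∪ B) ∩ C| = 97.
|(A ∪ B) △ C| = 184.0976 + 97 − 194 = 87.10.

87.10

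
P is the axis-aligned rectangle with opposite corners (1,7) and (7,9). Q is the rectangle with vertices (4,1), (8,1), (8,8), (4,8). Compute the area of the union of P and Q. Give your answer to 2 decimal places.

37.00

By inclusion–exclusion:
Individual areas: |P| = 12, |Q| = 28.
|P∩Q|: x∈[4,7], y∈[7,8] → 3·1 = 3.
|P ∪ Q| = 40 − 3 = 37.00.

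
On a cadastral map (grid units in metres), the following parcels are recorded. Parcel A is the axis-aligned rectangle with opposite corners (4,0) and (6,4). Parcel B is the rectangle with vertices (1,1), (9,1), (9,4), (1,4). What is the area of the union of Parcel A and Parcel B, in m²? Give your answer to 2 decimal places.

26.00

By inclusion–exclusion:
Individual areas: |Parcel A| = 8, |Parcel B| = 24.
|Parcel A∩Parcel B|: x∈[4,6], y∈[1,4] → 2·3 = 6.
|Parcel A ∪ Parcel B| = 32 − 6 = 26.00.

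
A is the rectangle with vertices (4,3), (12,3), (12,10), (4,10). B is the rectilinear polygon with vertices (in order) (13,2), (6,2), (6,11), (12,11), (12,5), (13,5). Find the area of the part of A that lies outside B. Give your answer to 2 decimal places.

|A| = 56, |A∩B| = 42.
|A ∖ B| = |A| − |A∩B| = 56 − 42 = 14.00.

14.00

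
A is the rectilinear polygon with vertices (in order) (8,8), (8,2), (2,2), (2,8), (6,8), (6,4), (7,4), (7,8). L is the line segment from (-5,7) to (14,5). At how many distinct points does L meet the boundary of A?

The segment meets the boundary at (8,5.632), (7,5.737), (6,5.842), (2,6.263).

4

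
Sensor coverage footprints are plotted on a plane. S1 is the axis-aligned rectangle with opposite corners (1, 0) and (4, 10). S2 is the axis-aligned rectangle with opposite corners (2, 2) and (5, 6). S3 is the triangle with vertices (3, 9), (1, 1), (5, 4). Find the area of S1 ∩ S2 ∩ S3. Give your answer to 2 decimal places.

The intersection is the polygon with vertices (2,2), (2,5), (2.25,6), (4,6), (4,3.25), (2.333,2).
By the shoelace formula its area is 6.83.

6.83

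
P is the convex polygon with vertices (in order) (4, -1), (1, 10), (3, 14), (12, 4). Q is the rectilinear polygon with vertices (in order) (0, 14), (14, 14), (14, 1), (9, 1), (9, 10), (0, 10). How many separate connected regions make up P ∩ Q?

P ∩ Q splits into 2 disjoint pieces (area 11.2, area 7.8125).

2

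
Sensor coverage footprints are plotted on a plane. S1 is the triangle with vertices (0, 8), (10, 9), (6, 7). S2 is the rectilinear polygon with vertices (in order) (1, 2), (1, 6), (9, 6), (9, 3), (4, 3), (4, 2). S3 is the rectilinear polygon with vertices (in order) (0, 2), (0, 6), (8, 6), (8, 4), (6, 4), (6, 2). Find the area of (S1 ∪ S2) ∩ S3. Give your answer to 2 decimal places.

The region (S1 ∪ S2) ∩ S3 is the polygon with vertices (1,6), (8,6), (8,4), (6,4), (6,3), (4,3), (4,2), (1,2).
By the shoelace formula its area is 22.00.

22.00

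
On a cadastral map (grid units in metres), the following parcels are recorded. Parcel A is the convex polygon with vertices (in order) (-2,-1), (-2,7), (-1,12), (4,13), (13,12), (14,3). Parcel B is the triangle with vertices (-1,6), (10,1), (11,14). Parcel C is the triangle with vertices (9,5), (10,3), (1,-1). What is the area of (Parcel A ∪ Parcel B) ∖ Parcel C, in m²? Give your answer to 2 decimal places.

168.54

|Parcel A ∪ Parcel B| = 178.6601.
|(Parcel A ∪ Parcel B) ∩ Parcel C| = 10.1161.
|(Parcel A ∪ Parcel B) ∖ Parcel C| = 178.6601 − 10.1161 = 168.54.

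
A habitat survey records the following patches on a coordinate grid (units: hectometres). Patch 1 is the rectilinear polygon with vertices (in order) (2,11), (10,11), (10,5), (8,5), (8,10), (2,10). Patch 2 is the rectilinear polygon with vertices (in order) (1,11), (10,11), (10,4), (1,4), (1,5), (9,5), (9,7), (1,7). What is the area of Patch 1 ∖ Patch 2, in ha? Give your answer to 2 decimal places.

|Patch 1| = 18, |Patch 1∩Patch 2| = 16.
|Patch 1 ∖ Patch 2| = |Patch 1| − |Patch 1∩Patch 2| = 18 − 16 = 2.00.

2.00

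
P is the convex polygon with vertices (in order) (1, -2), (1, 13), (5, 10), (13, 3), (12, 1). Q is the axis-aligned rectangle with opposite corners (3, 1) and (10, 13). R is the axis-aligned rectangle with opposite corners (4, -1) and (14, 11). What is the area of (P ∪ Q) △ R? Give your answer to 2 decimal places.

|P ∪ Q| = 131.9375.
|(P ∪ Q) ∩ R| = 77.6042.
|(P ∪ Q) △ R| = 131.9375 + 120 − 155.2083 = 96.73.

96.73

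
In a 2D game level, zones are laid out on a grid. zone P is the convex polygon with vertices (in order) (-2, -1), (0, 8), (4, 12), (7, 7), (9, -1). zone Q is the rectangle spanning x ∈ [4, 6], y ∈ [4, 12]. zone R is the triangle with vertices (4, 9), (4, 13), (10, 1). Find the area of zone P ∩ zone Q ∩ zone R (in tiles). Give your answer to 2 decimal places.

5.33

The intersection is the polygon with vertices (6,6.333), (4,9), (4,12), (6,8.667).
By the shoelace formula its area is 5.33.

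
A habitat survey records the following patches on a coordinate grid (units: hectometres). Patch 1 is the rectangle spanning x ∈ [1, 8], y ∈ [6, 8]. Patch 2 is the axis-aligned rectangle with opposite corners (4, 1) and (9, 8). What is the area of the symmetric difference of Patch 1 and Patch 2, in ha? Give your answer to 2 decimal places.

|Patch 1∩Patch 2|: x∈[4,8], y∈[6,8] → 4·2 = 8.
|Patch 1 △ Patch 2| = |Patch 1| + |Patch 2| − 2·|Patch 1∩Patch 2| = 14 + 35 − 16 = 33.00.

33.00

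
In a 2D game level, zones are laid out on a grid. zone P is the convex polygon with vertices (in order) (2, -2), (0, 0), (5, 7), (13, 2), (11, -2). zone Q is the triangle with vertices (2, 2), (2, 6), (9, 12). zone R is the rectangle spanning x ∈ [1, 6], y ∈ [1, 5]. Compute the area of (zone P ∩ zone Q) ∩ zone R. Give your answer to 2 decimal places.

1.42

The region (zone P ∩ zone Q) ∩ zone R is the polygon with vertices (2,2), (2,2.8), (3.571,5), (4.1,5).
By the shoelace formula its area is 1.42.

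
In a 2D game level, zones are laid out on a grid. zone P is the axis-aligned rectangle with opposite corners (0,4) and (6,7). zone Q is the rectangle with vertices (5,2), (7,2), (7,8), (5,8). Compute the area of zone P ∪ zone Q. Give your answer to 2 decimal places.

27.00

By inclusion–exclusion:
Individual areas: |zone P| = 18, |zone Q| = 12.
|zone P∩zone Q|: x∈[5,6], y∈[4,7] → 1·3 = 3.
|zone P ∪ zone Q| = 30 − 3 = 27.00.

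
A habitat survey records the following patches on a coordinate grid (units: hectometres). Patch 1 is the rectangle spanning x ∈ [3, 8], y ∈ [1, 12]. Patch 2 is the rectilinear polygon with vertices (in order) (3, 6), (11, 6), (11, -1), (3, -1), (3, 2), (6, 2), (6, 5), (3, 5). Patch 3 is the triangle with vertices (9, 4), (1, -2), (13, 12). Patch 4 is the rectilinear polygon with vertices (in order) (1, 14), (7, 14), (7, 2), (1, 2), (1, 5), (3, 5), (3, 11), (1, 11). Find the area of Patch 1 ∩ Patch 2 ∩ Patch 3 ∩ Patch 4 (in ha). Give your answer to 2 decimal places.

2.25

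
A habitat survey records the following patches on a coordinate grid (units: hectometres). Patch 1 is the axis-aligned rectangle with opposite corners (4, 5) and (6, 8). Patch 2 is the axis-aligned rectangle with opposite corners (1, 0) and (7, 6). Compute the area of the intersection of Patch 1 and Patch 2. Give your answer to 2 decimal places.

2.00

|Patch 1∩Patch 2|: x∈[4,6], y∈[5,6] → 2·1 = 2.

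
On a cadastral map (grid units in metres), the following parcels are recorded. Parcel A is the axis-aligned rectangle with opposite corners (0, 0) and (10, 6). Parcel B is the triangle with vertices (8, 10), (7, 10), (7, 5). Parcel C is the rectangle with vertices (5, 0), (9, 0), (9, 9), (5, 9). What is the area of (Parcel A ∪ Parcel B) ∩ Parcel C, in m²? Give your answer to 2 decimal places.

25.50

The region (Parcel A ∪ Parcel B) ∩ Parcel C is the polygon with vertices (5,0), (5,6), (7,6), (7,9), (7.8,9), (7.2,6), (9,6), (9,0).
By the shoelace formula its area is 25.50.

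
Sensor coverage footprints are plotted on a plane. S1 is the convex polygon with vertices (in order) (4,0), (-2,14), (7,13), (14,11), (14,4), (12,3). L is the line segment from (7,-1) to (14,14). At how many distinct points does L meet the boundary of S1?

The segment meets the boundary at (12.765,11.353), (8.202,1.576).

2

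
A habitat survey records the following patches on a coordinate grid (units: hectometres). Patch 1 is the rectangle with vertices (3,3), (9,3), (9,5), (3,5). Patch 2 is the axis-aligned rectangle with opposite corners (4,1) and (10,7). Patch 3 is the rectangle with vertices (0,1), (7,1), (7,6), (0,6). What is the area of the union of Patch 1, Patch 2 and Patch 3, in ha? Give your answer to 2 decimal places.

56.00

By inclusion–exclusion:
Individual areas: |Patch 1| = 12, |Patch 2| = 36, |Patch 3| = 35.
|Patch 1∩Patch 2|: x∈[4,9], y∈[3,5] → 5·2 = 10.
|Patch 1∩Patch 3|: x∈[3,7], y∈[3,5] → 4·2 = 8.
|Patch 2∩Patch 3|: x∈[4,7], y∈[1,6] → 3·5 = 15.
|Patch 1∩Patch 2∩Patch 3| = 6.
|Patch 1 ∪ Patch 2 ∪ Patch 3| = 83 − 33 + 6 = 56.00.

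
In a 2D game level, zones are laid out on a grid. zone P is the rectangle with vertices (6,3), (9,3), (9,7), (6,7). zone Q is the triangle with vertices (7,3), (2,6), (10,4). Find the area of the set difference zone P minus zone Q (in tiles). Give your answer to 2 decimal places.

|zone P| = 12, |zone P∩zone Q| = 3.9083.
|zone P ∖ zone Q| = |zone P| − |zone P∩zone Q| = 12 − 3.9083 = 8.09.

8.09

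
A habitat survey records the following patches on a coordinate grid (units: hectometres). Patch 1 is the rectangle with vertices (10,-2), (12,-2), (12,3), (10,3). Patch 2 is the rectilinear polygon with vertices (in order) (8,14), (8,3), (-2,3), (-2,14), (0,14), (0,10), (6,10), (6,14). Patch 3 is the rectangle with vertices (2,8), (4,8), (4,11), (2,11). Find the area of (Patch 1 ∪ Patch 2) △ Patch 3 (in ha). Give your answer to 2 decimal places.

94.00

|Patch 1 ∪ Patch 2| = 96.
|(Patch 1 ∪ Patch 2) ∩ Patch 3| = 4.
|(Patch 1 ∪ Patch 2) △ Patch 3| = 96 + 6 − 8 = 94.00.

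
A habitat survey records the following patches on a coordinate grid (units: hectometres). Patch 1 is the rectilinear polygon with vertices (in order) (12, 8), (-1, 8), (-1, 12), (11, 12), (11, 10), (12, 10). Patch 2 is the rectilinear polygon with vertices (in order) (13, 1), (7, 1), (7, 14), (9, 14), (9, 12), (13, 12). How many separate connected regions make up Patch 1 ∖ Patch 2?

1

Patch 1 ∖ Patch 2 is a single connected region.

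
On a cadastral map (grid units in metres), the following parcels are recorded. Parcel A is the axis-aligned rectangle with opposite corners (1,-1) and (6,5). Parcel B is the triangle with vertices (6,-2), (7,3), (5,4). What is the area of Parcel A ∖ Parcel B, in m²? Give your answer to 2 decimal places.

|Parcel A| = 30, |Parcel A∩Parcel B| = 2.6667.
|Parcel A ∖ Parcel B| = |Parcel A| − |Parcel A∩Parcel B| = 30 − 2.6667 = 27.33.

27.33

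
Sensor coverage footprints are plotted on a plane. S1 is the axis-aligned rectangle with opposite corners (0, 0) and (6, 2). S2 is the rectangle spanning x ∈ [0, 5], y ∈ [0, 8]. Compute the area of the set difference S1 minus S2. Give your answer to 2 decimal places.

|S1∩S2|: x∈[0,5], y∈[0,2] → 5·2 = 10.
|S1| = 12.
|S1 ∖ S2| = |S1| − |S1∩S2| = 12 − 10 = 2.00.

2.00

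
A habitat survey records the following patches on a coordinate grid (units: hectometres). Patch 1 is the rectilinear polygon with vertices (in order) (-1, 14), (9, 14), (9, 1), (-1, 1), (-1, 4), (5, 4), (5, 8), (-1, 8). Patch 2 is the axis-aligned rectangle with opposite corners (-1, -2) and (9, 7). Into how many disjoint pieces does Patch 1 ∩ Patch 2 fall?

Patch 1 ∩ Patch 2 is a single connected region.

1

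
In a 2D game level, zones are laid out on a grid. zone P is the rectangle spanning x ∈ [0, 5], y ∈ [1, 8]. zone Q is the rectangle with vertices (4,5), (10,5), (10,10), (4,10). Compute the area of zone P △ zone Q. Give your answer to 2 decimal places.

59.00

|zone P∩zone Q|: x∈[4,5], y∈[5,8] → 1·3 = 3.
|zone P △ zone Q| = |zone P| + |zone Q| − 2·|zone P∩zone Q| = 35 + 30 − 6 = 59.00.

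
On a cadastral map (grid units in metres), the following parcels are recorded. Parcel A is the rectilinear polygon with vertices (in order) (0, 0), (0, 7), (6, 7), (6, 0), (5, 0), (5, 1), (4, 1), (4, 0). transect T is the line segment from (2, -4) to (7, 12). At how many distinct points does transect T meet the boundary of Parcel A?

2

The segment meets the boundary at (5.438,7), (3.25,0).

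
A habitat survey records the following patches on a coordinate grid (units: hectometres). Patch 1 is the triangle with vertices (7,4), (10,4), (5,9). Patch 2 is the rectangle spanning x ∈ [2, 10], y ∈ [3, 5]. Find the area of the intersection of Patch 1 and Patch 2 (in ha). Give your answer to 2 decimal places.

The intersection is the polygon with vertices (7,4), (6.6,5), (9,5), (10,4).
By the shoelace formula its area is 2.70.

2.70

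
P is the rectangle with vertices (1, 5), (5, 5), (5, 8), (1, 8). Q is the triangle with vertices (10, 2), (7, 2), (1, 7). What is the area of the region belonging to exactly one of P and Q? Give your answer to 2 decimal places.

17.10

|P| = 12, |Q| = 7.5, |P∩Q| = 1.2.
|P △ Q| = |P| + |Q| − 2·|P∩Q| = 12 + 7.5 − 2.4 = 17.10.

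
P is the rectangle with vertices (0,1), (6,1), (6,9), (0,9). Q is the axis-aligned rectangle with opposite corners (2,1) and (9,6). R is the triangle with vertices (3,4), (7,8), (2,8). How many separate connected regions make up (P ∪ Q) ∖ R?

1

(P ∪ Q) ∖ R is a single connected region.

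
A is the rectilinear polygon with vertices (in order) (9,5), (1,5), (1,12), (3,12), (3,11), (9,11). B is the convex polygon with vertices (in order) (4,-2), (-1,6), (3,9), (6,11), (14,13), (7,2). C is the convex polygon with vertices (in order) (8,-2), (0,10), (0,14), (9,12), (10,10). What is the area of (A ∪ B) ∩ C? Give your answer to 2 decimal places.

|A ∪ B| = 104.0065.
|(A ∪ B) ∩ C| = 62.72.

62.72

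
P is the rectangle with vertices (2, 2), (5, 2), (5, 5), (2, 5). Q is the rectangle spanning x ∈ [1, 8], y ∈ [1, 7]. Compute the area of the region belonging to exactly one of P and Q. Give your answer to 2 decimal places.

|P∩Q|: x∈[2,5], y∈[2,5] → 3·3 = 9.
|P △ Q| = |P| + |Q| − 2·|P∩Q| = 9 + 42 − 18 = 33.00.

33.00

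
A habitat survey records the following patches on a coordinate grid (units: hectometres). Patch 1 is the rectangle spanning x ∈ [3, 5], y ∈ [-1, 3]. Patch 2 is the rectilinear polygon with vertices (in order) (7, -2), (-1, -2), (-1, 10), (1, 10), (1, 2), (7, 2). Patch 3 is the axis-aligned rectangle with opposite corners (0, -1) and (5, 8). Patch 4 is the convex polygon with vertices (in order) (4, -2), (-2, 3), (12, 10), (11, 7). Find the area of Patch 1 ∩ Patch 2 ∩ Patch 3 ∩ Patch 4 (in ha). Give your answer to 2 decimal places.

5.97

The intersection is the polygon with vertices (3,2), (5,2), (5,-0.714), (4.778,-1), (3,-1).
By the shoelace formula its area is 5.97.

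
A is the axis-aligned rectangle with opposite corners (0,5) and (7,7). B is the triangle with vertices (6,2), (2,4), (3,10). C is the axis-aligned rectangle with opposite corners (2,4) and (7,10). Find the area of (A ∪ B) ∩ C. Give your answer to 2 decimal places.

|A ∪ B| = 22.6667.
|(A ∪ B) ∩ C| = 15.42.

15.42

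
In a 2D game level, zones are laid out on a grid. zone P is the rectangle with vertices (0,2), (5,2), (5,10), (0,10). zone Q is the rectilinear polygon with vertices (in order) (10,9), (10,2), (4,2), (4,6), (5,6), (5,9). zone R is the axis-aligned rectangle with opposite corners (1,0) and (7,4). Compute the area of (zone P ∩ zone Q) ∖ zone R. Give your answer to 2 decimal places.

2.00

|zone P ∩ zone Q| = 4.
|(zone P ∩ zone Q) ∩ zone R| = 2.
|(zone P ∩ zone Q) ∖ zone R| = 4 − 2 = 2.00.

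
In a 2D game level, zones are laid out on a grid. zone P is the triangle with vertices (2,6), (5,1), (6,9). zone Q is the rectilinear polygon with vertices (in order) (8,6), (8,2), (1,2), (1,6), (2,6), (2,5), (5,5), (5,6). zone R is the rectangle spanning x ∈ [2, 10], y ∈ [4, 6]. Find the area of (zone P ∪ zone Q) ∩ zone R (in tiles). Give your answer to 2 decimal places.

11.70

|zone P ∪ zone Q| = 33.5.
|(zone P ∪ zone Q) ∩ zone R| = 11.70.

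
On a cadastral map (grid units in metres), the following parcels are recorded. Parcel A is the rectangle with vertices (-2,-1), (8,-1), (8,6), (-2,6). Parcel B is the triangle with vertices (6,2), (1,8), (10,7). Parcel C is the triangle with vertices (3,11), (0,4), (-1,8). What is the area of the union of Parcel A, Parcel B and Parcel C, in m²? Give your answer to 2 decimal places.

By inclusion–exclusion:
Individual areas: |Parcel A| = 70, |Parcel B| = 24.5, |Parcel C| = 9.5.
|Parcel A∩Parcel B| = 12.1667.
|Parcel A∩Parcel C| = 1.3571.
|Parcel B∩Parcel C| = 0.1751.
|Parcel A∩Parcel B∩Parcel C| = 0.
|Parcel A ∪ Parcel B ∪ Parcel C| = 104 − 13.6989 + 0 = 90.30.

90.30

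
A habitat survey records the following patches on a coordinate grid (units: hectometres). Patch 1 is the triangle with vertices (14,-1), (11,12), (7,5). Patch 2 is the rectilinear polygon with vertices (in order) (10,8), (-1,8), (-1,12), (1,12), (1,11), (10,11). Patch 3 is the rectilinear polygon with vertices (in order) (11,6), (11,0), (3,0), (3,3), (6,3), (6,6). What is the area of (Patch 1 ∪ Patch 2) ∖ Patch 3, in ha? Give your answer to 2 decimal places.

|Patch 1 ∪ Patch 2| = 70.0536.
|(Patch 1 ∪ Patch 2) ∩ Patch 3| = 10.5714.
|(Patch 1 ∪ Patch 2) ∖ Patch 3| = 70.0536 − 10.5714 = 59.48.

59.48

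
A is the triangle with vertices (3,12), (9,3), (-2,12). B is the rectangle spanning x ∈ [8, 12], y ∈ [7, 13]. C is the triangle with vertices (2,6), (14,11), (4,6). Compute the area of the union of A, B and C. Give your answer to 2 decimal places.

By inclusion–exclusion:
Individual areas: |A| = 22.5, |B| = 24, |C| = 5.
|A∩B| = 0.
|A∩C| = 1.1307.
|B∩C| = 1.3333.
|A∩B∩C| = 0.
|A ∪ B ∪ C| = 51.5 − 2.464 + 0 = 49.04.

49.04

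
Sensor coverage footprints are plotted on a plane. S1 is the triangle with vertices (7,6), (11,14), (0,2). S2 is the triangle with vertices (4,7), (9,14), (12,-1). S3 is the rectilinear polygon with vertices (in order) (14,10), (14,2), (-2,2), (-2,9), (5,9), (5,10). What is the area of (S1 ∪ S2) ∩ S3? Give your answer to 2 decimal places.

The region (S1 ∪ S2) ∩ S3 is the polygon with vertices (11.4,2), (9,2), (5.727,5.273), (0,2), (4.304,6.696), (4,7), (6.143,10), (9.8,10).
By the shoelace formula its area is 43.49.

43.49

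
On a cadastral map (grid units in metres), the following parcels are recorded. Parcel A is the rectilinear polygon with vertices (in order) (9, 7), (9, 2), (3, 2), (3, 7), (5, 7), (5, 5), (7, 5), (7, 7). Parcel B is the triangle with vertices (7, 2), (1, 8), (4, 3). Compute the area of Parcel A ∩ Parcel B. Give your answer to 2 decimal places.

The intersection is the polygon with vertices (3,6), (7,2), (4,3), (3,4.667).
By the shoelace formula its area is 4.67.

4.67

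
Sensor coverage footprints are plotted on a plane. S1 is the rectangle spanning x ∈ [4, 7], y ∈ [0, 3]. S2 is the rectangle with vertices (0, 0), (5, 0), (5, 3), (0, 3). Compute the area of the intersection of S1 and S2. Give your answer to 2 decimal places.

3.00

|S1∩S2|: x∈[4,5], y∈[0,3] → 1·3 = 3.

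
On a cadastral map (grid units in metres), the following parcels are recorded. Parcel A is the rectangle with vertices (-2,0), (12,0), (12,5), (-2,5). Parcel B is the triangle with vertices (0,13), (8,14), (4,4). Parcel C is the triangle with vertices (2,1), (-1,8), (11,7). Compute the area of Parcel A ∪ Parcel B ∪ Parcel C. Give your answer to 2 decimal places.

127.62

By inclusion–exclusion:
Individual areas: |Parcel A| = 70, |Parcel B| = 38, |Parcel C| = 40.5.
|Parcel A∩Parcel B| = 0.4222.
|Parcel A∩Parcel C| = 15.4286.
|Parcel B∩Parcel C| = 5.4484.
|Parcel A∩Parcel B∩Parcel C| = 0.4222.
|Parcel A ∪ Parcel B ∪ Parcel C| = 148.5 − 21.2991 + 0.4222 = 127.62.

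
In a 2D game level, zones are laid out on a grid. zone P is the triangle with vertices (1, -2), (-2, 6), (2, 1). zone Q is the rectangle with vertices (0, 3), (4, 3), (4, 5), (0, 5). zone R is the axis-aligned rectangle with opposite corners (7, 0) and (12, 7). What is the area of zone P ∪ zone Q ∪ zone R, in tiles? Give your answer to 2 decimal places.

By inclusion–exclusion:
Individual areas: |zone P| = 8.5, |zone Q| = 8, |zone R| = 35.
|zone P∩zone Q| = 0.1.
|zone P∩zone R| = 0.
|zone Q∩zone R| = 0 (no overlap).
|zone P∩zone Q∩zone R| = 0.
|zone P ∪ zone Q ∪ zone R| = 51.5 − 0.1 + 0 = 51.40.

51.40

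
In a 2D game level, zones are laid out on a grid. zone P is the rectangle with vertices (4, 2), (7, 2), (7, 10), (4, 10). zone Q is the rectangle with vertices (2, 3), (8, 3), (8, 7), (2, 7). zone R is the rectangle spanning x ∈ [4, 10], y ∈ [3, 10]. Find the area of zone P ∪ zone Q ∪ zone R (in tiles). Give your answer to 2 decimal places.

By inclusion–exclusion:
Individual areas: |zone P| = 24, |zone Q| = 24, |zone R| = 42.
|zone P∩zone Q|: x∈[4,7], y∈[3,7] → 3·4 = 12.
|zone P∩zone R|: x∈[4,7], y∈[3,10] → 3·7 = 21.
|zone Q∩zone R|: x∈[4,8], y∈[3,7] → 4·4 = 16.
|zone P∩zone Q∩zone R| = 12.
|zone P ∪ zone Q ∪ zone R| = 90 − 49 + 12 = 53.00.

53.00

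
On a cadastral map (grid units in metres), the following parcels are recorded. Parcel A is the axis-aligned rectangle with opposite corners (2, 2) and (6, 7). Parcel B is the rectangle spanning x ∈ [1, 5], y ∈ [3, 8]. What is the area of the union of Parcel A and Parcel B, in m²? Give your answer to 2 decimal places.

28.00

By inclusion–exclusion:
Individual areas: |Parcel A| = 20, |Parcel B| = 20.
|Parcel A∩Parcel B|: x∈[2,5], y∈[3,7] → 3·4 = 12.
|Parcel A ∪ Parcel B| = 40 − 12 = 28.00.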